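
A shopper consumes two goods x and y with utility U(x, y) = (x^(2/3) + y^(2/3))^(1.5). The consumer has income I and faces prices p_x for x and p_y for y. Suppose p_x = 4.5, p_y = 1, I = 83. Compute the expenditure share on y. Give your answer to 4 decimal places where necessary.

From the CES first-order condition, (y/x)^(1/3) = p_x/p_y.
Hence y/x = (p_x/p_y)^(1/(1/3)), i.e. raised to the 3 power.
With the ratio pinned down, the budget gives x* = I/(p_x + p_y·(y/x)) and y* = (y/x)·x*.
Numerically y/x = 91.125, so x* = 83/(4.5 + 1·91.125) = 0.868 and y* = 91.125·0.868 = 79.0941.
Expenditure on y: 1·79.0941 = 79.0941; share = 0.9529.

share on y = 0.9529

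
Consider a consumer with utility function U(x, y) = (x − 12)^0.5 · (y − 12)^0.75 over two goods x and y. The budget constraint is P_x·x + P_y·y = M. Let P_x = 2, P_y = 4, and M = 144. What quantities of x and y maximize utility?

MRS = (2/3)·(y−12)/(x−12). Tangency with P_x/P_y gives y−12 = (3/2)·(P_x/P_y)·(x−12).
After buying the subsistence bundle (12, 12), a share 0.4 of the remaining income goes to x: x* = 12 + 0.4·(M − 12P_x − 12P_y)/P_x.
Discretionary income = 144 − 12·2 − 12·4 = 72; x* = 12 + 0.4·72/2 = 26.4; y* = 12 + 0.6·72/4 = 22.8.

x* = 26.4, y* = 22.8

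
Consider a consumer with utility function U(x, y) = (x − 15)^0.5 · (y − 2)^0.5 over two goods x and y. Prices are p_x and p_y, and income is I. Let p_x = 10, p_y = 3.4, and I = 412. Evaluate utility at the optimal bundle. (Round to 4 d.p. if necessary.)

This is Cobb-Douglas in (x−15, y−2): tangency gives 0.5·p_y·(y−2) = 0.5·p_x·(x−15).
After buying the subsistence bundle (15, 2), a share 0.5 of the remaining income goes to x: x* = 15 + 0.5·(I − 15p_x − 2p_y)/p_x.
Discretionary income = 412 − 15·10 − 2·3.4 = 255.2; x* = 15 + 0.5·255.2/10 = 27.76; y* = 2 + 0.5·255.2/3.4 = 39.5294.
Utility at the optimum: U(27.76, 39.5294) = 21.8832.

V = 21.8832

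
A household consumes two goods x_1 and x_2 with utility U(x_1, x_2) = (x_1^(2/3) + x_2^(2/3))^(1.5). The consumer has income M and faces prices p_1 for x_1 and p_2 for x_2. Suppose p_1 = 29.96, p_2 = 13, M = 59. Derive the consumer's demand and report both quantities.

x_1* = 0.312, x_2* = 3.8194

MRS = MU_x_1/MU_x_2 = (x_2/x_1)^(1/3). Set equal to p_1/p_2.
Hence x_2/x_1 = (p_1/p_2)^(1/(1/3)), i.e. raised to the 3 power.
Substitute x_2 = (x_2/x_1)·x_1 into the budget: x_1* = M/(p_1 + p_2·(x_2/x_1)).
Numerically x_2/x_1 = 12.240393, so x_1* = 59/(29.96 + 13·12.240393) = 0.312 and x_2* = 12.240393·0.312 = 3.8194.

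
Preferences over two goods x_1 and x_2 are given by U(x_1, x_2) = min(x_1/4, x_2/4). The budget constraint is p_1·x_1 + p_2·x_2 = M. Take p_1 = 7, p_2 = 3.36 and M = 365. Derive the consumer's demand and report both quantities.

Leontief preferences: the optimum is at the kink where x_1/4 = x_2/4, i.e. x_2 = x_1.
Budget: p_1·x_1 + p_2·x_1 = M, so (4·p_1 + 4·p_2)·x_1 = 4·M.
Demand: x_1*(p_1,p_2,M) = 4·M/(4·p_1 + 4·p_2), x_2* = 4·M/(4·p_1 + 4·p_2).
Here 4·7 + 4·3.36 = 41.44, giving x_1* = 35.2317 and x_2* = 35.2317.

x_1* = 35.2317, x_2* = 35.2317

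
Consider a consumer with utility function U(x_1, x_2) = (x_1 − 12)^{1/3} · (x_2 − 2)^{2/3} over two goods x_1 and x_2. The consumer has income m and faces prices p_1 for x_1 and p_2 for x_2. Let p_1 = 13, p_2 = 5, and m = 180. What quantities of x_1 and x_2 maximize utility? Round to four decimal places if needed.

Let x_1' = x_1−12, x_2' = x_2−2. MRS = (1/2)·x_2'/x_1' = p_1/p_2.
After buying the subsistence bundle (12, 2), a share 1/3 of the remaining income goes to x_1: x_1* = 12 + 1/3·(m − 12p_1 − 2p_2)/p_1.
Discretionary income = 180 − 12·13 − 2·5 = 14; x_1* = 12 + 1/3·14/13 = 12.359; x_2* = 2 + 2/3·14/5 = 3.8667.

x_1* = 12.359, x_2* = 3.8667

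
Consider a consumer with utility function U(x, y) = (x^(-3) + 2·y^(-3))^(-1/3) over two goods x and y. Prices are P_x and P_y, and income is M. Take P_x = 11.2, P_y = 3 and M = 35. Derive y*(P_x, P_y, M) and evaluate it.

y* = 3.5804

MU_x ∝ x^(-4), MU_y ∝ 2·y^(-4), so MRS = (1/2)·(y/x)^(4) = P_x/P_y.
Hence y/x = (2·P_x/P_y)^(1/(4)), i.e. raised to the 0.25 power.
Substitute y = (y/x)·x into the budget: x* = M/(P_x + P_y·(y/x)).
Numerically y/x = 1.653034, so x* = 35/(11.2 + 3·1.653034) = 2.166 and y* = 1.653034·2.166 = 3.5804.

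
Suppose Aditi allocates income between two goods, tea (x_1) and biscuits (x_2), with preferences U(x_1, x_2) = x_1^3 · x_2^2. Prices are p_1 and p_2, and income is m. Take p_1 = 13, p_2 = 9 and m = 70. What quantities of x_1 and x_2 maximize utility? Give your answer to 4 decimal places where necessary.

The MRS is (3/2)·x_2/x_1. Set MRS = p_1/p_2.
Rearranging, p_2·x_2 = (2/3)·p_1·x_1. Substituting into the budget gives p_1·x_1·(1 + (2/3)) = m.
Demand: x_1*(p_1,p_2,m) = 0.6·m/p_1 and x_2* = 0.4·m/p_2.
At p_1=13, p_2=9, m=70: x_1* = 0.6·70/13 = 3.2308, x_2* = 3.1111.

x_1* = 3.2308, x_2* = 3.1111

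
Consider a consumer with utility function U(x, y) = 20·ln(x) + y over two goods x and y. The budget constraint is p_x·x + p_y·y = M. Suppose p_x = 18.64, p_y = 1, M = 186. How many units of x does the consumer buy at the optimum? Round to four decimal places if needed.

Set MRS = p_x/p_y: (20/x)/1 = p_x/p_y.
So x*(p_x,p_y) = 20·p_y/p_x, independent of income; and y* = (M − 20·p_y)/p_y.
At the given prices: x* = 20·1/18.64 = 1.073.

x* = 1.073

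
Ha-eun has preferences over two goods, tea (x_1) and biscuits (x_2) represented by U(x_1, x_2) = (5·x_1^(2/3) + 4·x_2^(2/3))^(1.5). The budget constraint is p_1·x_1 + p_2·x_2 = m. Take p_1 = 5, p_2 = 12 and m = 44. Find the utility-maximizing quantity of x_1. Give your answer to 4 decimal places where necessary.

MU_x_1 ∝ 5·x_1^(-1/3), MU_x_2 ∝ 4·x_2^(-1/3), so MRS = (5/4)·(x_2/x_1)^(1/3) = p_1/p_2.
Solve for the ratio: x_2/x_1 = [(4/5)·p_1/p_2]^(3).
With the ratio pinned down, the budget gives x_1* = m/(p_1 + p_2·(x_2/x_1)) and x_2* = (x_2/x_1)·x_1*.
Numerically x_2/x_1 = 0.037037, so x_1* = 44/(5 + 12·0.037037) = 8.0816.

x_1* = 8.0816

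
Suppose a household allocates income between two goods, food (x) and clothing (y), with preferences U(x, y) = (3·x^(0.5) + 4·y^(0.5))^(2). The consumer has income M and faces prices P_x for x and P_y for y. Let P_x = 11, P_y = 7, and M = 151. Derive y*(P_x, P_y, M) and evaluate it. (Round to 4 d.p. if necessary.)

MRS = MU_x/MU_y = (3/4)·(y/x)^(0.5). Set equal to P_x/P_y.
Hence y/x = ((4/3)·P_x/P_y)^(1/(0.5)), i.e. raised to the 2 power.
With the ratio pinned down, the budget gives x* = M/(P_x + P_y·(y/x)) and y* = (y/x)·x*.
Numerically y/x = 4.390023, so x* = 151/(11 + 7·4.390023) = 3.6185 and y* = 4.390023·3.6185 = 15.8852.

y* = 15.8852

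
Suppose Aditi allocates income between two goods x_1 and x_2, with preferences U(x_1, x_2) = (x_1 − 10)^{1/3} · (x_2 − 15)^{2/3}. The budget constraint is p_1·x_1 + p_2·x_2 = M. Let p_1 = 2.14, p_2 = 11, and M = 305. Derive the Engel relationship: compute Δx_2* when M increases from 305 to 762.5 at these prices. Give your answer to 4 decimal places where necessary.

Δx_2* = 27.7273

Discretionary income = 305 − 10·2.14 − 15·11 = 118.6; x_2* = 15 + 2/3·118.6/11 = 22.1879.
At M' = 762.5: x_2* = 49.9152. Change: 49.9152 − 22.1879 = 27.7273.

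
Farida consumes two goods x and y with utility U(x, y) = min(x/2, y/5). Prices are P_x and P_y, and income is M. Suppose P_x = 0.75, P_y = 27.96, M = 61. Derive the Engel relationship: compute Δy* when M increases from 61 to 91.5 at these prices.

Δy* = 1.0793

Leontief preferences: the optimum is at the kink where x/2 = y/5, i.e. y = (5/2)·x.
Budget: P_x·x + P_y·(5/2)·x = M, so (2·P_x + 5·P_y)·x = 2·M.
Demand: x*(P_x,P_y,M) = 2·M/(2·P_x + 5·P_y), y* = 5·M/(2·P_x + 5·P_y).
Here 2·0.75 + 5·27.96 = 141.3, giving y* = 2.1585.
At M' = 91.5: y* = 3.2378. Change: 3.2378 − 2.1585 = 1.0793.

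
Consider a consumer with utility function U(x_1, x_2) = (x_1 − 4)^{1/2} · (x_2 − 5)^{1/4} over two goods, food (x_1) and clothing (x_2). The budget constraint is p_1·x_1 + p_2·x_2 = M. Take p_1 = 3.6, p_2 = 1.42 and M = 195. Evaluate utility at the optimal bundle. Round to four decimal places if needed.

V = 14.3194

This is Cobb-Douglas in (x_1−4, x_2−5): tangency gives 0.5·p_2·(x_2−5) = 0.25·p_1·(x_1−4).
Substituting into the budget: x_1* = 4 + 2/3·(M − 4·p_1 − 5·p_2)/p_1, and x_2* = 5 + 1/3·(…)/p_2.
Discretionary income = 195 − 4·3.6 − 5·1.42 = 173.5; x_1* = 4 + 2/3·173.5/3.6 = 36.1296; x_2* = 5 + 1/3·173.5/1.42 = 45.7277.
Utility at the optimum: U(36.1296, 45.7277) = 14.3194.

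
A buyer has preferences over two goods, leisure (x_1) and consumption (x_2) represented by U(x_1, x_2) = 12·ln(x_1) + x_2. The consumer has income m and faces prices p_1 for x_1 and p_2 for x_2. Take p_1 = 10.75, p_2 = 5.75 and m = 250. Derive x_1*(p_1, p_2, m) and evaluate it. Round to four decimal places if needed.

Set MRS = p_1/p_2: (12/x_1)/1 = p_1/p_2.
So x_1*(p_1,p_2) = 12·p_2/p_1, independent of income; and x_2* = (m − 12·p_2)/p_2.
At the given prices: x_1* = 12·5.75/10.75 = 6.4186.

x_1* = 6.4186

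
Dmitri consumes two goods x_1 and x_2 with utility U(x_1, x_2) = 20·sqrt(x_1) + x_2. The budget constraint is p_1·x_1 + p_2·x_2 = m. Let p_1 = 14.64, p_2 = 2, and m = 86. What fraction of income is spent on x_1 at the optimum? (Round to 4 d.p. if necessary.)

share on x_1 = 0.3177

Solve: √x_1 = 10·p_2/p_1, so x_1*(p_1,p_2) = (10·p_2/p_1)², and x_2* = (m − p_1·x_1*)/p_2.
Plugging in: x_1* = (10·2/14.64)² = 1.8663, x_2* = 29.3388.
Expenditure on x_1: 14.64·1.8663 = 27.3224; share = 0.3177.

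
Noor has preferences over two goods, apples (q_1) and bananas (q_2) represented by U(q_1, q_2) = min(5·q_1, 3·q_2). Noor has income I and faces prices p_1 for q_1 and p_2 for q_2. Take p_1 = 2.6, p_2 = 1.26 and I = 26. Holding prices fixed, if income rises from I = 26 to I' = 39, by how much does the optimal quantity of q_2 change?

Demand: q_1*(p_1,p_2,I) = 3·I/(3·p_1 + 5·p_2), q_2* = 5·I/(3·p_1 + 5·p_2).
Here 3·2.6 + 5·1.26 = 14.1, giving q_2* = 9.2199.
At I' = 39: q_2* = 13.8298. Change: 13.8298 − 9.2199 = 4.6099.

Δq_2* = 4.6099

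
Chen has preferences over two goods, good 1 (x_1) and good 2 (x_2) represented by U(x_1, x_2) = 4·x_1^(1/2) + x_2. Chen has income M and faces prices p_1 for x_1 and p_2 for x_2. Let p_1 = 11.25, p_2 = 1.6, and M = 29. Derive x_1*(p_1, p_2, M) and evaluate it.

x_1* = 0.0809

MU_x_1 = 2/√x_1, MU_x_2 = 1. Tangency: 2/√x_1 = p_1/p_2.
Solve: √x_1 = 2·p_2/p_1, so x_1*(p_1,p_2) = (2·p_2/p_1)², and x_2* = (M − p_1·x_1*)/p_2.
Plugging in: x_1* = (2·1.6/11.25)² = 0.0809.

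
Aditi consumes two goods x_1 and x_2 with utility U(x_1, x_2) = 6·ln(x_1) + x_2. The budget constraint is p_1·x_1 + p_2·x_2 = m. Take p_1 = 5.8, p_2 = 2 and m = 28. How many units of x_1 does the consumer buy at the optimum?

x_1* = 2.069

So x_1*(p_1,p_2) = 6·p_2/p_1, independent of income; and x_2* = (m − 6·p_2)/p_2.
At the given prices: x_1* = 6·2/5.8 = 2.069.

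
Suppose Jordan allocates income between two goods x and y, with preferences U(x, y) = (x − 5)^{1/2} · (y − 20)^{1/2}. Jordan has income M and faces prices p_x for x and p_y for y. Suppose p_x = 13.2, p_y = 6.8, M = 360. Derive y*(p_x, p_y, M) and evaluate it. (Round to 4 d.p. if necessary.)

Substituting into the budget: x* = 5 + 0.5·(M − 5·p_x − 20·p_y)/p_x, and y* = 20 + 0.5·(…)/p_y.
Discretionary income = 360 − 5·13.2 − 20·6.8 = 158; y* = 20 + 0.5·158/6.8 = 31.6176.

y* = 31.6176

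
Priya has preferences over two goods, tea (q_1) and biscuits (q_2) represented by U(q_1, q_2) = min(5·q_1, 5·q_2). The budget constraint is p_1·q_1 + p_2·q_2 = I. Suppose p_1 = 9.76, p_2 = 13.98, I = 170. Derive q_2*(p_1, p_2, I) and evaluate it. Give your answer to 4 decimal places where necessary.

Leontief preferences: the optimum is at the kink where q_1/5 = q_2/5, i.e. q_2 = q_1.
Budget: p_1·q_1 + p_2·q_1 = I, so (5·p_1 + 5·p_2)·q_1 = 5·I.
Demand: q_1*(p_1,p_2,I) = 5·I/(5·p_1 + 5·p_2), q_2* = 5·I/(5·p_1 + 5·p_2).
Here 5·9.76 + 5·13.98 = 118.7, giving q_2* = 7.1609.

q_2* = 7.1609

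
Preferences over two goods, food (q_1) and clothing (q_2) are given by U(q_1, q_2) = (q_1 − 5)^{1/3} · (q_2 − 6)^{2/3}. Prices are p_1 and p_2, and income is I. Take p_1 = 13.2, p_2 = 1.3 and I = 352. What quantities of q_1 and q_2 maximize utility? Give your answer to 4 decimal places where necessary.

MRS = (1/2)·(q_2−6)/(q_1−5). Tangency with p_1/p_2 gives q_2−6 = 2·(p_1/p_2)·(q_1−5).
Substituting into the budget: q_1* = 5 + 1/3·(I − 5·p_1 − 6·p_2)/p_1, and q_2* = 6 + 2/3·(…)/p_2.
Discretionary income = 352 − 5·13.2 − 6·1.3 = 278.2; q_1* = 5 + 1/3·278.2/13.2 = 12.0253; q_2* = 6 + 2/3·278.2/1.3 = 148.6667.

q_1* = 12.0253, q_2* = 148.6667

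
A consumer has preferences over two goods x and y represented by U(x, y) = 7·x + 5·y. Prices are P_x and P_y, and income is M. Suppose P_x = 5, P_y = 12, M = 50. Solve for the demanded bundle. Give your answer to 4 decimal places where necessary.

Linear utility — the consumer picks whichever good has higher MU/price: 7/5 = 1.4 vs 5/12 = 0.4167.
x gives more utility per dollar, so spend all income on x: x* = M/P_x, y* = 0.
Numerically: x* = 10, y* = 0.

x* = 10, y* = 0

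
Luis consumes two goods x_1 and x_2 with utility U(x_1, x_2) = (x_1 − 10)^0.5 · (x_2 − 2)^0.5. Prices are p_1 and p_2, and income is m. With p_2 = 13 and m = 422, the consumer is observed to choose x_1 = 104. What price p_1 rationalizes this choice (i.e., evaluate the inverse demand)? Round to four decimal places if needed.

p_1 = 2

MRS = (x_2−2)/(x_1−10). Tangency with p_1/p_2 gives x_2−2 = (p_1/p_2)·(x_1−10).
After buying the subsistence bundle (10, 2), a share 0.5 of the remaining income goes to x_1: x_1* = 10 + 0.5·(m − 10p_1 − 2p_2)/p_1.
Set x_1* = 104 in the demand function and solve for p_1: p_1 = 2.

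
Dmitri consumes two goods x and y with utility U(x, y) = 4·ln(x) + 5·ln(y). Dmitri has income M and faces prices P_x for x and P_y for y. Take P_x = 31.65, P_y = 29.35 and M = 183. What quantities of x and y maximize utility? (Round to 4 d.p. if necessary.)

At P_x=31.65, P_y=29.35, M=183: x* = 4/9·183/31.65 = 2.5698, y* = 3.4639.

x* = 2.5698, y* = 3.4639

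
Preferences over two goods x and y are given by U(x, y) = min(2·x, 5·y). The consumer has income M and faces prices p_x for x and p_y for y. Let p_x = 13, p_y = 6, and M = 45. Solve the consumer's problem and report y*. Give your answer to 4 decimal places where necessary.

Demand: x*(p_x,p_y,M) = 5·M/(5·p_x + 2·p_y), y* = 2·M/(5·p_x + 2·p_y).
Here 5·13 + 2·6 = 77, giving y* = 1.1688.

y* = 1.1688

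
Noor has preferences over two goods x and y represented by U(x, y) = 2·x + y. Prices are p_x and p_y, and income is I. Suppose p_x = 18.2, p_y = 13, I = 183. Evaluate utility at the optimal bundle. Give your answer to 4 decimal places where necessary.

V = 20.1099

Perfect substitutes: compare marginal utility per dollar. 2/p_x vs 1/p_y → 0.1099 vs 0.0769.
x gives more utility per dollar, so spend all income on x: x* = I/p_x, y* = 0.
Numerically: x* = 10.0549, y* = 0.
Utility at the optimum: U(10.0549, 0) = 20.1099.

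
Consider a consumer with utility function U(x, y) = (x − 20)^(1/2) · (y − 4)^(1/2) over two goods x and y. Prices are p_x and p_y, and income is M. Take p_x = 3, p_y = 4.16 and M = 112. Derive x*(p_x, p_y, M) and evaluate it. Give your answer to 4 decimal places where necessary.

x* = 25.8933

MRS = (y−4)/(x−20). Tangency with p_x/p_y gives y−4 = (p_x/p_y)·(x−20).
Substituting into the budget: x* = 20 + 0.5·(M − 20·p_x − 4·p_y)/p_x, and y* = 4 + 0.5·(…)/p_y.
Discretionary income = 112 − 20·3 − 4·4.16 = 35.36; x* = 20 + 0.5·35.36/3 = 25.8933.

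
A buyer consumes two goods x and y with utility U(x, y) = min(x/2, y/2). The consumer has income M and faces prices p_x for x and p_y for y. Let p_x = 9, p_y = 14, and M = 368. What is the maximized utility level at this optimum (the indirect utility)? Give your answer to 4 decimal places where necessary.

V = 8

With perfect complements, no substitution: consume in ratio x:y = 2:2.
Budget: p_x·x + p_y·x = M, so (2·p_x + 2·p_y)·x = 2·M.
Demand: x*(p_x,p_y,M) = 2·M/(2·p_x + 2·p_y), y* = 2·M/(2·p_x + 2·p_y).
Here 2·9 + 2·14 = 46, giving x* = 16 and y* = 16.
Utility at the optimum: U(16, 16) = 8.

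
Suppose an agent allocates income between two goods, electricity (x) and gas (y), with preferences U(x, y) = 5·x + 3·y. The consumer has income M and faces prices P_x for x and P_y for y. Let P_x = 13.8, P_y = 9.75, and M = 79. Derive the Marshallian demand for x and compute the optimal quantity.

x* = 5.7246

Perfect substitutes: compare marginal utility per dollar. 5/P_x vs 3/P_y → 0.3623 vs 0.3077.
x gives more utility per dollar, so spend all income on x: x* = M/P_x, y* = 0.
Numerically: x* = 5.7246, y* = 0.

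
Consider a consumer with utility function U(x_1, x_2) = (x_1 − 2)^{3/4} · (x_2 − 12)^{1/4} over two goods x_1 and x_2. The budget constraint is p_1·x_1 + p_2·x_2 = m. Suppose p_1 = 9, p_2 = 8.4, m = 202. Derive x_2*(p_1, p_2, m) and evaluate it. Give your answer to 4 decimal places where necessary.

Let x_1' = x_1−2, x_2' = x_2−12. MRS = 3·x_2'/x_1' = p_1/p_2.
Substituting into the budget: x_1* = 2 + 0.75·(m − 2·p_1 − 12·p_2)/p_1, and x_2* = 12 + 0.25·(…)/p_2.
Discretionary income = 202 − 2·9 − 12·8.4 = 83.2; x_2* = 12 + 0.25·83.2/8.4 = 14.4762.

x_2* = 14.4762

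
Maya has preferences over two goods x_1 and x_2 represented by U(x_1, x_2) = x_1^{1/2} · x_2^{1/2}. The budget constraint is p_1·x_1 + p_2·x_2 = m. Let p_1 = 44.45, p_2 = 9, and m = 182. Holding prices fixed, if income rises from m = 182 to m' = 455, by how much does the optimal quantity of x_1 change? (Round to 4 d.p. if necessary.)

Δx_1* = 3.0709

MU_x_1/MU_x_2 = (0.5·x_2)/(0.5·x_1); tangency sets this equal to p_1/p_2.
Rearranging, p_2·x_2 = p_1·x_1. Substituting into the budget gives p_1·x_1·(1 + 1) = m.
Demand: x_1*(p_1,p_2,m) = 0.5·m/p_1 and x_2* = 0.5·m/p_2.
At p_1=44.45, p_2=9, m=182: x_1* = 0.5·182/44.45 = 2.0472.
At m' = 455: x_1* = 5.1181. Change: 5.1181 − 2.0472 = 3.0709.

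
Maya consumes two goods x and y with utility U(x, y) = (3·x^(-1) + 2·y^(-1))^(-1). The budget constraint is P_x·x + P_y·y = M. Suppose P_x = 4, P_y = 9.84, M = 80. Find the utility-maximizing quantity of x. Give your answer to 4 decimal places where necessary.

MU_x ∝ 3·x^(-2), MU_y ∝ 2·y^(-2), so MRS = (3/2)·(y/x)^(2) = P_x/P_y.
Hence y/x = ((2/3)·P_x/P_y)^(1/(2)), i.e. raised to the 0.5 power.
Substitute y = (y/x)·x into the budget: x* = M/(P_x + P_y·(y/x)).
Numerically y/x = 0.520579, so x* = 80/(4 + 9.84·0.520579) = 8.7695.

x* = 8.7695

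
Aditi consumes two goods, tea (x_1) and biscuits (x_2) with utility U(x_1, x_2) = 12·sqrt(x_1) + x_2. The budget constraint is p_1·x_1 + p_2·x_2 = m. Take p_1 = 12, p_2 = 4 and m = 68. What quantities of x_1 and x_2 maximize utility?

Set MRS = p_1/p_2: 6·x_1^(−1/2) = p_1/p_2.
Thus x_1* = (6·p_2/p_1)² — independent of m — with the rest of income spent on x_2.
Plugging in: x_1* = (6·4/12)² = 4, x_2* = 5.

x_1* = 4, x_2* = 5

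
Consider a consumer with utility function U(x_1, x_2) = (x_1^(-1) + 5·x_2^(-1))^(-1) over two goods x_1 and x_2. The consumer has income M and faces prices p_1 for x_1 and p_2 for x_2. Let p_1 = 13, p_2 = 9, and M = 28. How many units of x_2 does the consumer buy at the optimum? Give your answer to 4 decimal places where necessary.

Substitute x_2 = (x_2/x_1)·x_1 into the budget: x_1* = M/(p_1 + p_2·(x_2/x_1)).
Numerically x_2/x_1 = 2.687419, so x_1* = 28/(13 + 9·2.687419) = 0.753 and x_2* = 2.687419·0.753 = 2.0235.

x_2* = 2.0235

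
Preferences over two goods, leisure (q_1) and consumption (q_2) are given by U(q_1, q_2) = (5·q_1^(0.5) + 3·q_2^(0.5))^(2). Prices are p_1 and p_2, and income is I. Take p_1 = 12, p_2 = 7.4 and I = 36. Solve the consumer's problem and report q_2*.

Numerically q_2/q_1 = 0.946676, so q_1* = 36/(12 + 7.4·0.946676) = 1.8942 and q_2* = 0.946676·1.8942 = 1.7932.

q_2* = 1.7932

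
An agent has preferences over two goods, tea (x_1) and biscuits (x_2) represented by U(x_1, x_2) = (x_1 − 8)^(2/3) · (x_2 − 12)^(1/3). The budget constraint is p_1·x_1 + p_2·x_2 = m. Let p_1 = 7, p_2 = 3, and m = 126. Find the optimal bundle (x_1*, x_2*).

MRS = 2·(x_2−12)/(x_1−8). Tangency with p_1/p_2 gives x_2−12 = (1/2)·(p_1/p_2)·(x_1−8).
After buying the subsistence bundle (8, 12), a share 2/3 of the remaining income goes to x_1: x_1* = 8 + 2/3·(m − 8p_1 − 12p_2)/p_1.
Discretionary income = 126 − 8·7 − 12·3 = 34; x_1* = 8 + 2/3·34/7 = 11.2381; x_2* = 12 + 1/3·34/3 = 15.7778.

x_1* = 11.2381, x_2* = 15.7778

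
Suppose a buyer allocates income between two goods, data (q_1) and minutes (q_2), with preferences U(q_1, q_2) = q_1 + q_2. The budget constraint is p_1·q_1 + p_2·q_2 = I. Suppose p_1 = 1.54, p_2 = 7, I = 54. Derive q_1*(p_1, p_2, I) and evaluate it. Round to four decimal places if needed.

q_1* = 35.0649

Numerically: q_1* = 35.0649, q_2* = 0.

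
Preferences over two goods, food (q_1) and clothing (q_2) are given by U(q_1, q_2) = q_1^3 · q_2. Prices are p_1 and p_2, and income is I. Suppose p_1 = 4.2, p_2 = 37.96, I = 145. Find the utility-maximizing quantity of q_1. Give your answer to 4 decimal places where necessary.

q_1* = 25.8929

The MRS is 3·q_2/q_1. Set MRS = p_1/p_2.
So 3·p_2·q_2 = p_1·q_1; combined with the budget, a share 0.75 of income goes to q_1.
Demand: q_1*(p_1,p_2,I) = 0.75·I/p_1 and q_2* = 0.25·I/p_2.
At p_1=4.2, p_2=37.96, I=145: q_1* = 0.75·145/4.2 = 25.8929.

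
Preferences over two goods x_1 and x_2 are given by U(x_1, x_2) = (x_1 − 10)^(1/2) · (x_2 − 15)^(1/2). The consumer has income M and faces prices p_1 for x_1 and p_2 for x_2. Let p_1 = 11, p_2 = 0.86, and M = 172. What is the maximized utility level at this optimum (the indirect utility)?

Discretionary income = 172 − 10·11 − 15·0.86 = 49.1; x_1* = 10 + 0.5·49.1/11 = 12.2318; x_2* = 15 + 0.5·49.1/0.86 = 43.5465.
Utility at the optimum: U(12.2318, 43.5465) = 7.9819.

V = 7.9819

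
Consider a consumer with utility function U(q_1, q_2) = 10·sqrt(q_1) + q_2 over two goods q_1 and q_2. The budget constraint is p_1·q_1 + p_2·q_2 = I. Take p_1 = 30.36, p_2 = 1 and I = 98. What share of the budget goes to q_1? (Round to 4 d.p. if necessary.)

Set MRS = p_1/p_2: 5·q_1^(−1/2) = p_1/p_2.
Solve: √q_1 = 5·p_2/p_1, so q_1*(p_1,p_2) = (5·p_2/p_1)², and q_2* = (I − p_1·q_1*)/p_2.
Plugging in: q_1* = (5·1/30.36)² = 0.0271, q_2* = 97.1765.
Expenditure on q_1: 30.36·0.0271 = 0.8235; share = 0.0084.

share on q_1 = 0.0084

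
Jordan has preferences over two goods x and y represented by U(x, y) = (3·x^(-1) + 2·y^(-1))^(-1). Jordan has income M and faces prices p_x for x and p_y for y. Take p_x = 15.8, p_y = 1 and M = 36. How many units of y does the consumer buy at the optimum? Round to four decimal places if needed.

y* = 6.1347

MRS = MU_x/MU_y = (3/2)·(y/x)^(2). Set equal to p_x/p_y.
Hence y/x = ((2/3)·p_x/p_y)^(1/(2)), i.e. raised to the 0.5 power.
Substitute y = (y/x)·x into the budget: x* = M/(p_x + p_y·(y/x)).
Numerically y/x = 3.24551, so x* = 36/(15.8 + 1·3.24551) = 1.8902 and y* = 3.24551·1.8902 = 6.1347.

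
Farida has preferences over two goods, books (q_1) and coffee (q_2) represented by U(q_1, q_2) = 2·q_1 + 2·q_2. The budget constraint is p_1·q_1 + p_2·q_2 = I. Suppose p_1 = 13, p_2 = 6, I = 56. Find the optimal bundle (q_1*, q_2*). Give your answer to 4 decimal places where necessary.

Perfect substitutes: compare marginal utility per dollar. 2/p_1 vs 2/p_2 → 0.1538 vs 0.3333.
q_2 gives more utility per dollar, so spend all income on q_2: q_2* = I/p_2, q_1* = 0.
Numerically: q_1* = 0, q_2* = 9.3333.

q_1* = 0, q_2* = 9.3333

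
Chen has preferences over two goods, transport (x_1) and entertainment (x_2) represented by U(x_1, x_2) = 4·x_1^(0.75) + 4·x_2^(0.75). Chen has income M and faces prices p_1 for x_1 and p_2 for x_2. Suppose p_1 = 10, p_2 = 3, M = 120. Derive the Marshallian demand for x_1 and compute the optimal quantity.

MRS = MU_x_1/MU_x_2 = (x_2/x_1)^(0.25). Set equal to p_1/p_2.
Solve for the ratio: x_2/x_1 = [p_1/p_2]^(4).
With the ratio pinned down, the budget gives x_1* = M/(p_1 + p_2·(x_2/x_1)) and x_2* = (x_2/x_1)·x_1*.
Numerically x_2/x_1 = 123.45679, so x_1* = 120/(10 + 3·123.45679) = 0.3155.

x_1* = 0.3155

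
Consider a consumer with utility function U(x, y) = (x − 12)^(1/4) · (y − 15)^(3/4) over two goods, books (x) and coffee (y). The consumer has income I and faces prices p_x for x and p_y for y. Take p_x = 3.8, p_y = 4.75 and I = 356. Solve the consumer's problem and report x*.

x* = 27.7336

Substituting into the budget: x* = 12 + 0.25·(I − 12·p_x − 15·p_y)/p_x, and y* = 15 + 0.75·(…)/p_y.
Discretionary income = 356 − 12·3.8 − 15·4.75 = 239.15; x* = 12 + 0.25·239.15/3.8 = 27.7336.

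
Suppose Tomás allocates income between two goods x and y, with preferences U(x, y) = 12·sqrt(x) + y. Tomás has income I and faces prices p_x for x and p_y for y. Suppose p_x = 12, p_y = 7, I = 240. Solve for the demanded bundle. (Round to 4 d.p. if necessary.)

x* = 12.25, y* = 13.2857

Set MRS = p_x/p_y: 6·x^(−1/2) = p_x/p_y.
Solve: √x = 6·p_y/p_x, so x*(p_x,p_y) = (6·p_y/p_x)², and y* = (I − p_x·x*)/p_y.
Plugging in: x* = (6·7/12)² = 12.25, y* = 13.2857.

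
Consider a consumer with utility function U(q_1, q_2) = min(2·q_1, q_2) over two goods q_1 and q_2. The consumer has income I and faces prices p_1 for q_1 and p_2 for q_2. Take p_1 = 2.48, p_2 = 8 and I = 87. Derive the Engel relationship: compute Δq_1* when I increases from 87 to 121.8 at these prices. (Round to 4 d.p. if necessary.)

Δq_1* = 1.8831

Demand: q_1*(p_1,p_2,I) = I/(p_1 + 2·p_2), q_2* = 2·I/(p_1 + 2·p_2).
Here 2.48 + 2·8 = 18.48, giving q_1* = 4.7078.
At I' = 121.8: q_1* = 6.5909. Change: 6.5909 − 4.7078 = 1.8831.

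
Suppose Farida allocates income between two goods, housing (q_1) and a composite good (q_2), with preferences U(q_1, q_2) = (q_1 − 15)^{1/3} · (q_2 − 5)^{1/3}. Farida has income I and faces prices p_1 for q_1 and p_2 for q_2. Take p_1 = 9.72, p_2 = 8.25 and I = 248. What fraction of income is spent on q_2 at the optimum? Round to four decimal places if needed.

share on q_2 = 0.2892

After buying the subsistence bundle (15, 5), a share 0.5 of the remaining income goes to q_1: q_1* = 15 + 0.5·(I − 15p_1 − 5p_2)/p_1.
Discretionary income = 248 − 15·9.72 − 5·8.25 = 60.95; q_1* = 15 + 0.5·60.95/9.72 = 18.1353; q_2* = 5 + 0.5·60.95/8.25 = 8.6939.
Expenditure on q_2: 8.25·8.6939 = 71.725; share = 0.2892.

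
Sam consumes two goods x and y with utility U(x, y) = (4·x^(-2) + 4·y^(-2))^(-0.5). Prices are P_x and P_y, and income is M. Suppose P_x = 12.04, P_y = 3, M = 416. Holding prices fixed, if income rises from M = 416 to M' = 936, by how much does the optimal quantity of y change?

Numerically y/x = 1.589163, so x* = 416/(12.04 + 3·1.589163) = 24.7509 and y* = 1.589163·24.7509 = 39.3332.
At M' = 936: y* = 88.4996. Change: 88.4996 − 39.3332 = 49.1665.

Δy* = 49.1665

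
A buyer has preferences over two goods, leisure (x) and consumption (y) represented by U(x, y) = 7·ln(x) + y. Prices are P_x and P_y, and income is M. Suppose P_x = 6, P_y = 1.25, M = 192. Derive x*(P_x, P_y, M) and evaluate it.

x* = 1.4583

MU_x = 7/x, MU_y = 1. Tangency: 7/x = P_x/P_y.
So x*(P_x,P_y) = 7·P_y/P_x, independent of income; and y* = (M − 7·P_y)/P_y.
At the given prices: x* = 7·1.25/6 = 1.4583.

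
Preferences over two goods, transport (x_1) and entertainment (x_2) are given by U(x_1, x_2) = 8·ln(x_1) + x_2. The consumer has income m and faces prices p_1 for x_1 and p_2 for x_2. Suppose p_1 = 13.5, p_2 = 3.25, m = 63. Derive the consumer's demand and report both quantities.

MU_x_1 = 8/x_1, MU_x_2 = 1. Tangency: 8/x_1 = p_1/p_2.
So x_1*(p_1,p_2) = 8·p_2/p_1, independent of income; and x_2* = (m − 8·p_2)/p_2.
At the given prices: x_1* = 8·3.25/13.5 = 1.9259, and x_2* = 11.3846.

x_1* = 1.9259, x_2* = 11.3846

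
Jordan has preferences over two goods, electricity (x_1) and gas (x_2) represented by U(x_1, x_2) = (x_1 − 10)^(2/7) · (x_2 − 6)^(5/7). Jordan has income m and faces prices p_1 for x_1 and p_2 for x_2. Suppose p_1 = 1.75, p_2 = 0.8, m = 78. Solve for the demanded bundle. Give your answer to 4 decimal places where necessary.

x_1* = 19.0939, x_2* = 55.7321

MRS = (2/5)·(x_2−6)/(x_1−10). Tangency with p_1/p_2 gives x_2−6 = (5/2)·(p_1/p_2)·(x_1−10).
Substituting into the budget: x_1* = 10 + 2/7·(m − 10·p_1 − 6·p_2)/p_1, and x_2* = 6 + 5/7·(…)/p_2.
Discretionary income = 78 − 10·1.75 − 6·0.8 = 55.7; x_1* = 10 + 2/7·55.7/1.75 = 19.0939; x_2* = 6 + 5/7·55.7/0.8 = 55.7321.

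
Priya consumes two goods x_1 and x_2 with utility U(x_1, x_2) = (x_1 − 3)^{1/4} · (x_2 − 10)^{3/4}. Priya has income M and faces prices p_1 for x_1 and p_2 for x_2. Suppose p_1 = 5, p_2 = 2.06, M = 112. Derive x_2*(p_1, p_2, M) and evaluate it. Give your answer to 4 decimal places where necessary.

x_2* = 37.8155

MRS = (1/3)·(x_2−10)/(x_1−3). Tangency with p_1/p_2 gives x_2−10 = 3·(p_1/p_2)·(x_1−3).
After buying the subsistence bundle (3, 10), a share 0.25 of the remaining income goes to x_1: x_1* = 3 + 0.25·(M − 3p_1 − 10p_2)/p_1.
Discretionary income = 112 − 3·5 − 10·2.06 = 76.4; x_2* = 10 + 0.75·76.4/2.06 = 37.8155.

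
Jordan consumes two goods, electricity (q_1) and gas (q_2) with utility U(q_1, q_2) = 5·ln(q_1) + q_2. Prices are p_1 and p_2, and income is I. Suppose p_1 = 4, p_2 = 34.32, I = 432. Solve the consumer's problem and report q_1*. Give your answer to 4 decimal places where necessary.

q_1* = 42.9

MU_q_1 = 5/q_1, MU_q_2 = 1. Tangency: 5/q_1 = p_1/p_2.
So q_1*(p_1,p_2) = 5·p_2/p_1, independent of income; and q_2* = (I − 5·p_2)/p_2.
At the given prices: q_1* = 5·34.32/4 = 42.9.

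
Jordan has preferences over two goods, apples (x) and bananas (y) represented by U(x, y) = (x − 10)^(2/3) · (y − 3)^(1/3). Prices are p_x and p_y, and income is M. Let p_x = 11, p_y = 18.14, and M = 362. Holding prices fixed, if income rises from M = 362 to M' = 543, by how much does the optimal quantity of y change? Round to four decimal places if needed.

This is Cobb-Douglas in (x−10, y−3): tangency gives 2/3·p_y·(y−3) = 1/3·p_x·(x−10).
Substituting into the budget: x* = 10 + 2/3·(M − 10·p_x − 3·p_y)/p_x, and y* = 3 + 1/3·(…)/p_y.
Discretionary income = 362 − 10·11 − 3·18.14 = 197.58; y* = 3 + 1/3·197.58/18.14 = 6.6307.
At M' = 543: y* = 9.9566. Change: 9.9566 − 6.6307 = 3.326.

Δy* = 3.326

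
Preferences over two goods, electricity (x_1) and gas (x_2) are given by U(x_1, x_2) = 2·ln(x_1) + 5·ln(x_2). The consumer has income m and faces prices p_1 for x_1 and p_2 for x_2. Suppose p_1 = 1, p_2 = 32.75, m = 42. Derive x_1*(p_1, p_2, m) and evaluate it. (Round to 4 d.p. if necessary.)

The MRS is (2/5)·x_2/x_1. Set MRS = p_1/p_2.
So 2·p_2·x_2 = 5·p_1·x_1; combined with the budget, a share 2/7 of income goes to x_1.
Demand: x_1*(p_1,p_2,m) = 2/7·m/p_1 and x_2* = 5/7·m/p_2.
At p_1=1, p_2=32.75, m=42: x_1* = 2/7·42/1 = 12.

x_1* = 12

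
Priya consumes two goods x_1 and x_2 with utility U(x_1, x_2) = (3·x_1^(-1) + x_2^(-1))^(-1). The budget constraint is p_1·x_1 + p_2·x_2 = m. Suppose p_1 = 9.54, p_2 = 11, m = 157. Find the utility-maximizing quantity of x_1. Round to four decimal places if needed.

Substitute x_2 = (x_2/x_1)·x_1 into the budget: x_1* = m/(p_1 + p_2·(x_2/x_1)).
Numerically x_2/x_1 = 0.537672, so x_1* = 157/(9.54 + 11·0.537672) = 10.1589.

x_1* = 10.1589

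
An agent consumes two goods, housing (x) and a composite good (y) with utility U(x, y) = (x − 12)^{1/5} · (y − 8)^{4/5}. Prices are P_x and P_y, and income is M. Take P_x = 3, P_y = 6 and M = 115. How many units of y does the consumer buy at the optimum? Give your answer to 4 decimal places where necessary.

MRS = (1/4)·(y−8)/(x−12). Tangency with P_x/P_y gives y−8 = 4·(P_x/P_y)·(x−12).
Substituting into the budget: x* = 12 + 0.2·(M − 12·P_x − 8·P_y)/P_x, and y* = 8 + 0.8·(…)/P_y.
Discretionary income = 115 − 12·3 − 8·6 = 31; y* = 8 + 0.8·31/6 = 12.1333.

y* = 12.1333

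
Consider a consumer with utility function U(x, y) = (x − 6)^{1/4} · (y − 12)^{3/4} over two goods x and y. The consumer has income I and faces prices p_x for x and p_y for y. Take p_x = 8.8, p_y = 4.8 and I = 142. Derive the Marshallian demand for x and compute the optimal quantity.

x* = 6.8977

Let x' = x−6, y' = y−12. MRS = (1/3)·y'/x' = p_x/p_y.
After buying the subsistence bundle (6, 12), a share 0.25 of the remaining income goes to x: x* = 6 + 0.25·(I − 6p_x − 12p_y)/p_x.
Discretionary income = 142 − 6·8.8 − 12·4.8 = 31.6; x* = 6 + 0.25·31.6/8.8 = 6.8977.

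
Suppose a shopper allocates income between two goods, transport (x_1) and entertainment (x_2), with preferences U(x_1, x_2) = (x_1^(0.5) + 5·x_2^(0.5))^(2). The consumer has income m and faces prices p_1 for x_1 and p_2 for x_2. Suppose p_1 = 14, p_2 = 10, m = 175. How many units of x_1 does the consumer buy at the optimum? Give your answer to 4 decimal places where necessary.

x_1* = 0.3472

MRS = MU_x_1/MU_x_2 = (1/5)·(x_2/x_1)^(0.5). Set equal to p_1/p_2.
Hence x_2/x_1 = (5·p_1/p_2)^(1/(0.5)), i.e. raised to the 2 power.
With the ratio pinned down, the budget gives x_1* = m/(p_1 + p_2·(x_2/x_1)) and x_2* = (x_2/x_1)·x_1*.
Numerically x_2/x_1 = 49, so x_1* = 175/(14 + 10·49) = 0.3472.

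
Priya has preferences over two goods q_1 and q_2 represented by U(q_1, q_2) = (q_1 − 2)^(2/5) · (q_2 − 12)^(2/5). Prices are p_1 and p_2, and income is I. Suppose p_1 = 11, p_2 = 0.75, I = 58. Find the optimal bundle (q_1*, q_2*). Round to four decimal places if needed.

q_1* = 3.2273, q_2* = 30

After buying the subsistence bundle (2, 12), a share 0.5 of the remaining income goes to q_1: q_1* = 2 + 0.5·(I − 2p_1 − 12p_2)/p_1.
Discretionary income = 58 − 2·11 − 12·0.75 = 27; q_1* = 2 + 0.5·27/11 = 3.2273; q_2* = 12 + 0.5·27/0.75 = 30.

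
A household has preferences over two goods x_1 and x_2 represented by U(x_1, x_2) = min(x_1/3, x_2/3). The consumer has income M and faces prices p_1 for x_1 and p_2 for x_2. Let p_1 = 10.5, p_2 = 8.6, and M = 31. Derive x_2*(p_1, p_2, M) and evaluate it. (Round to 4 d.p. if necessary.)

x_2* = 1.623

Leontief preferences: the optimum is at the kink where x_1/3 = x_2/3, i.e. x_2 = x_1.
Budget: p_1·x_1 + p_2·x_1 = M, so (3·p_1 + 3·p_2)·x_1 = 3·M.
Demand: x_1*(p_1,p_2,M) = 3·M/(3·p_1 + 3·p_2), x_2* = 3·M/(3·p_1 + 3·p_2).
Here 3·10.5 + 3·8.6 = 57.3, giving x_2* = 1.623.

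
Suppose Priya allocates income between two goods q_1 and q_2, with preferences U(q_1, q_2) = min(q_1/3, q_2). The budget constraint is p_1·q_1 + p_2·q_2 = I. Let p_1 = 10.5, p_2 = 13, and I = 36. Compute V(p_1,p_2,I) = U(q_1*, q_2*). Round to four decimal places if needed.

With perfect complements, no substitution: consume in ratio q_1:q_2 = 3:1.
Budget: p_1·q_1 + p_2·(1/3)·q_1 = I, so (3·p_1 + p_2)·q_1 = 3·I.
Demand: q_1*(p_1,p_2,I) = 3·I/(3·p_1 + p_2), q_2* = I/(3·p_1 + p_2).
Here 3·10.5 + 13 = 44.5, giving q_1* = 2.427 and q_2* = 0.809.
Utility at the optimum: U(2.427, 0.809) = 0.809.

V = 0.809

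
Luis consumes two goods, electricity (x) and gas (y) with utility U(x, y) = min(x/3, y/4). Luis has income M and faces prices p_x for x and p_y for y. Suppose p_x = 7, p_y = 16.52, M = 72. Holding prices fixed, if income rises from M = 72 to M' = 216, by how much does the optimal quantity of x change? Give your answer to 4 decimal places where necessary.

Leontief preferences: the optimum is at the kink where x/3 = y/4, i.e. y = (4/3)·x.
Budget: p_x·x + p_y·(4/3)·x = M, so (3·p_x + 4·p_y)·x = 3·M.
Demand: x*(p_x,p_y,M) = 3·M/(3·p_x + 4·p_y), y* = 4·M/(3·p_x + 4·p_y).
Here 3·7 + 4·16.52 = 87.08, giving x* = 2.4805.
At M' = 216: x* = 7.4414. Change: 7.4414 − 2.4805 = 4.961.

Δx* = 4.961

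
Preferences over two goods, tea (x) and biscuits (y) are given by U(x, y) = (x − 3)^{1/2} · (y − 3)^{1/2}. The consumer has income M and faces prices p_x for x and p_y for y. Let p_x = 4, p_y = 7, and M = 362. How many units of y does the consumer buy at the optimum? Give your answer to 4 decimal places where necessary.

After buying the subsistence bundle (3, 3), a share 0.5 of the remaining income goes to x: x* = 3 + 0.5·(M − 3p_x − 3p_y)/p_x.
Discretionary income = 362 − 3·4 − 3·7 = 329; y* = 3 + 0.5·329/7 = 26.5.

y* = 26.5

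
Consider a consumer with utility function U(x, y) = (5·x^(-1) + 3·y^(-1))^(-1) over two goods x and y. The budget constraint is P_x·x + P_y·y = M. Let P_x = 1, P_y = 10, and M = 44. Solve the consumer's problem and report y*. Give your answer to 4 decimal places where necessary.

Substitute y = (y/x)·x into the budget: x* = M/(P_x + P_y·(y/x)).
Numerically y/x = 0.244949, so x* = 44/(1 + 10·0.244949) = 12.7555 and y* = 0.244949·12.7555 = 3.1244.

y* = 3.1244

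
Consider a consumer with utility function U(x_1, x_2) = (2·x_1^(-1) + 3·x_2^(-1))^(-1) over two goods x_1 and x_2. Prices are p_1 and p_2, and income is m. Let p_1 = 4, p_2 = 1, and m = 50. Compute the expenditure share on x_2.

share on x_2 = 0.3798

Numerically x_2/x_1 = 2.44949, so x_1* = 50/(4 + 1·2.44949) = 7.7526 and x_2* = 2.44949·7.7526 = 18.9898.
Expenditure on x_2: 1·18.9898 = 18.9898; share = 0.3798.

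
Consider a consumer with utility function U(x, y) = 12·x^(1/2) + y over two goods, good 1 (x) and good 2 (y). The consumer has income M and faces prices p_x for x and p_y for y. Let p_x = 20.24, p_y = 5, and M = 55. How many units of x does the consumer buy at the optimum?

x* = 2.197

MU_x = 6/√x, MU_y = 1. Tangency: 6/√x = p_x/p_y.
Solve: √x = 6·p_y/p_x, so x*(p_x,p_y) = (6·p_y/p_x)², and y* = (M − p_x·x*)/p_y.
Plugging in: x* = (6·5/20.24)² = 2.197.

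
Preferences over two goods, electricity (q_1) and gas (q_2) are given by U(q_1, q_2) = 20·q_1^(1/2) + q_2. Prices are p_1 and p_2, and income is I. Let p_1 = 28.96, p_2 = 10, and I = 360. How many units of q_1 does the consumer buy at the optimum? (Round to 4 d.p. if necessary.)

q_1* = 11.9235

Utility is quasi-linear in q_2; the FOC for q_1 is 10/√q_1 = p_1/p_2.
Thus q_1* = (10·p_2/p_1)² — independent of I — with the rest of income spent on q_2.
Plugging in: q_1* = (10·10/28.96)² = 11.9235.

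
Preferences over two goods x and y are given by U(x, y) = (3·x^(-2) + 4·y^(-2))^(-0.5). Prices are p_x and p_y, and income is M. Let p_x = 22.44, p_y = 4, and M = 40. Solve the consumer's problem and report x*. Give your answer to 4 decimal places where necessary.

x* = 1.3218

Substitute y = (y/x)·x into the budget: x* = M/(p_x + p_y·(y/x)).
Numerically y/x = 1.955692, so x* = 40/(22.44 + 4·1.955692) = 1.3218.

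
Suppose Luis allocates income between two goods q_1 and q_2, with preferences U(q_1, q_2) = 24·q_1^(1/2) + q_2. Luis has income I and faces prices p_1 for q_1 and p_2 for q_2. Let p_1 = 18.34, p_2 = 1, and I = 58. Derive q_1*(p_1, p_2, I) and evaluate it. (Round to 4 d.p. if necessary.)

Thus q_1* = (12·p_2/p_1)² — independent of I — with the rest of income spent on q_2.
Plugging in: q_1* = (12·1/18.34)² = 0.4281.

q_1* = 0.4281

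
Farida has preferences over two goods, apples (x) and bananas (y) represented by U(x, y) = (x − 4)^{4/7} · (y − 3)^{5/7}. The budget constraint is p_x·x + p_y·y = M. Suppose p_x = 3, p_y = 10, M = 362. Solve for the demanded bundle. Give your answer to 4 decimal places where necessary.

x* = 51.4074, y* = 20.7778

Let x' = x−4, y' = y−3. MRS = (4/5)·y'/x' = p_x/p_y.
Substituting into the budget: x* = 4 + 4/9·(M − 4·p_x − 3·p_y)/p_x, and y* = 3 + 5/9·(…)/p_y.
Discretionary income = 362 − 4·3 − 3·10 = 320; x* = 4 + 4/9·320/3 = 51.4074; y* = 3 + 5/9·320/10 = 20.7778.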